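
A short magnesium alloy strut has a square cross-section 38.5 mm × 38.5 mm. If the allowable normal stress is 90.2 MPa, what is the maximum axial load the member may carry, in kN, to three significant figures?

134 kN

A = 1482 mm².
P_max = σ_allow · A = 90.2 · 1482 = 133700 N = 133.7 kN.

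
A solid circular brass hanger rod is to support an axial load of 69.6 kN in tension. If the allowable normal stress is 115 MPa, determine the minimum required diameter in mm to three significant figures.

Required area A ≥ P/σ_allow = 69600/115 = 605.2 mm².
For a solid circular section, d ≥ √(4A/π) = 27.76 mm.

27.8 mm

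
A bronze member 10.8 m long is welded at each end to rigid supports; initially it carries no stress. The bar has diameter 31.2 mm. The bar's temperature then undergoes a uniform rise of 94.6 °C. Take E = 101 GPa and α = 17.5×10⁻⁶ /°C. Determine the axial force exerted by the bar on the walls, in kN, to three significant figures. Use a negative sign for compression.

Free thermal expansion αLΔT = 17.5e-6 · 10800 · 94.6 = 17.88 mm.
The walls impose strain ε = −(17.88)/10800 = -1.6555e-03; σ = Eε = 101000 · -1.6555e-03 = -167.2 MPa.
Wall reaction R = σ·A = -167.2·764.5 = -127800 N = -127.8 kN.

-128 kN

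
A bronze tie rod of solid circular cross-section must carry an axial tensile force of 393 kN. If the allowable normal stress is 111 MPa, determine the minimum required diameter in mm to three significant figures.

Required area A ≥ P/σ_allow = 393000/111 = 3541 mm².
For a solid circular section, d ≥ √(4A/π) = 67.14 mm.

67.1 mm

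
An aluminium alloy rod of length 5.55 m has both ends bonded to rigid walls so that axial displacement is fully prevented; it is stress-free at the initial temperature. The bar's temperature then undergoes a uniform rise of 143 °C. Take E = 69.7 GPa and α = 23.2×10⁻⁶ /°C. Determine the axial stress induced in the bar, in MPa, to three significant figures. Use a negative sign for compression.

-231 MPa

Free thermal expansion αLΔT = 23.2e-6 · 5550 · 143 = 18.41 mm.
The walls impose strain ε = −(18.41)/5550 = -3.3176e-03; σ = Eε = 69700 · -3.3176e-03 = -231.2 MPa.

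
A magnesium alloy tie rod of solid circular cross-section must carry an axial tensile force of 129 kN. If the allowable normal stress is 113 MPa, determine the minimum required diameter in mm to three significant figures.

38.1 mm

Required area A ≥ P/σ_allow = 129000/113 = 1142 mm².
For a solid circular section, d ≥ √(4A/π) = 38.13 mm.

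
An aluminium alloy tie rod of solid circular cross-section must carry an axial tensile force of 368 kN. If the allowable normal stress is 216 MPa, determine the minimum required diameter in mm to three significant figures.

Required area A ≥ P/σ_allow = 368000/216 = 1704 mm².
For a solid circular section, d ≥ √(4A/π) = 46.57 mm.

46.6 mm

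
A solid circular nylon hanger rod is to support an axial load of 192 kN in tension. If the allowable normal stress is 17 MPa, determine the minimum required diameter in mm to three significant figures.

Required area A ≥ P/σ_allow = 192000/17 = 11290 mm².
For a solid circular section, d ≥ √(4A/π) = 119.9 mm.

120 mm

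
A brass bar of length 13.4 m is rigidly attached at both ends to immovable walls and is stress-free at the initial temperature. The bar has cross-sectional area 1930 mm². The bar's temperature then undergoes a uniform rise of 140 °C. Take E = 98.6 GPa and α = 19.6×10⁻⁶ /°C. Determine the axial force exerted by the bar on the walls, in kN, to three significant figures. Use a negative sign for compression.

-522 kN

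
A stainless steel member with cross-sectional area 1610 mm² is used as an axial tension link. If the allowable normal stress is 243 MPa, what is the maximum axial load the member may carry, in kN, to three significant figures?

391 kN

P_max = σ_allow · A = 243 · 1610 = 391200 N = 391.2 kN.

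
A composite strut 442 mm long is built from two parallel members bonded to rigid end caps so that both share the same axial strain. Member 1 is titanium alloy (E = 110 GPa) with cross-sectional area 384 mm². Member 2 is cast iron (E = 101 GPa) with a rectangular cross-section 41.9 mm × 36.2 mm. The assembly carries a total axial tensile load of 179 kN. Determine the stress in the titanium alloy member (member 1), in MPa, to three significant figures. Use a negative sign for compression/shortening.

101 MPa

A_2 = 1517 mm².
Equal strain + equilibrium ⇒ each member carries load in proportion to AE: A₁E₁ = 42240000 N, A₂E₂ = 153200000 N, ΣAE = 195400000 N.
σ₁ = P·E₁/ΣAE = 179000·110000/195400000 = 100.7 MPa.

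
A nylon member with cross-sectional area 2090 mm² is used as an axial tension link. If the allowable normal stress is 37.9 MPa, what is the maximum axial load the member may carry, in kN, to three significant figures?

P_max = σ_allow · A = 37.9 · 2090 = 79210 N = 79.21 kN.

79.2 kN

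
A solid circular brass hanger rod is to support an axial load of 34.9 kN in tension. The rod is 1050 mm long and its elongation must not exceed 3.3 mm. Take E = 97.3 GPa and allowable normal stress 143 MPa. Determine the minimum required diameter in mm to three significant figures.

Required area A ≥ P/σ_allow = 34900/143 = 244.1 mm².
For a solid circular section, d ≥ √(4A/π) = 17.63 mm.
Elongation limit: A ≥ PL/(Eδ_allow) = 34900·1050/(97300·3.3) = 114.1 mm² ⇒ d ≥ 12.05 mm.
The stress limit governs.

17.6 mm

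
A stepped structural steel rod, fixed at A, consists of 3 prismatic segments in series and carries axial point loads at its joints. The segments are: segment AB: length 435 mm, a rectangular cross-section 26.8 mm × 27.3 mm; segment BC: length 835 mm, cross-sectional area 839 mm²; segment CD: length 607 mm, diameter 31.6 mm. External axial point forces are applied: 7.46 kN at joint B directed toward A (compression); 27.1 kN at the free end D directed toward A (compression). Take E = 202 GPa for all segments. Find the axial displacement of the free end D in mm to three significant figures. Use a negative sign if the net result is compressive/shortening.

-0.339 mm

Internal axial forces (sectioning from the free end, tension +): N_CD = -27.1 kN, N_BC = -27.1 kN, N_AB = -34.56 kN.
A_AB = 731.6 mm².
A_CD = 784.3 mm².
δ_AB = -34560·435/(731.6·202000) = -0.1017 mm
δ_BC = -27100·835/(839·202000) = -0.1335 mm
δ_CD = -27100·607/(784.3·202000) = -0.1038 mm
δ = Σδ_i = -0.3391 mm.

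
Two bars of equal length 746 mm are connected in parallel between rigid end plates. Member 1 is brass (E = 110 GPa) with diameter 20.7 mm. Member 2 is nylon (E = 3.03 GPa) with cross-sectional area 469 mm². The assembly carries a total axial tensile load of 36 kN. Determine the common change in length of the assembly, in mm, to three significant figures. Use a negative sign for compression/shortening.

A_1 = 336.5 mm².
Equal strain + equilibrium ⇒ each member carries load in proportion to AE: A₁E₁ = 37020000 N, A₂E₂ = 1421000 N, ΣAE = 38440000 N.
δ = PL/ΣAE = 36000·746/38440000 = 0.6986 mm.

0.699 mm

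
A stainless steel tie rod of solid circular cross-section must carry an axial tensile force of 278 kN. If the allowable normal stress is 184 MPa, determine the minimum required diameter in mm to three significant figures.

43.9 mm

Required area A ≥ P/σ_allow = 278000/184 = 1511 mm².
For a solid circular section, d ≥ √(4A/π) = 43.86 mm.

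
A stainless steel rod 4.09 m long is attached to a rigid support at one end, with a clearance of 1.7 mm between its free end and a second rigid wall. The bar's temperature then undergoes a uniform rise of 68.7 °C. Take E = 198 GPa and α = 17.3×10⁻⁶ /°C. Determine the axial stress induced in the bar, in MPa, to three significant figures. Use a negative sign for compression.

Free thermal expansion αLΔT = 17.3e-6 · 4090 · 68.7 = 4.861 mm.
The walls engage after the gap closes; constrained expansion = 4.861 − 1.7 = 3.161 mm.
The walls impose strain ε = −(3.161)/4090 = -7.7286e-04; σ = Eε = 198000 · -7.7286e-04 = -153 MPa.

-153 MPa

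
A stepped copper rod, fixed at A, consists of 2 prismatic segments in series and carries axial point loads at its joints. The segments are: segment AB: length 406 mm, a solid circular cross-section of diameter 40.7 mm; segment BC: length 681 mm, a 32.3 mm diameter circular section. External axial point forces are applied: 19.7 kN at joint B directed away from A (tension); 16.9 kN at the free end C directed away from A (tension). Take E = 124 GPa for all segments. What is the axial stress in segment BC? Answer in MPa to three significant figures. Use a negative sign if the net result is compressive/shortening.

Internal axial forces (sectioning from the free end, tension +): N_BC = 16.9 kN, N_AB = 36.6 kN.
A_BC = 819.4 mm².
σ_BC = N_BC/A_BC = 16900/819.4 = 20.62 MPa.

20.6 MPa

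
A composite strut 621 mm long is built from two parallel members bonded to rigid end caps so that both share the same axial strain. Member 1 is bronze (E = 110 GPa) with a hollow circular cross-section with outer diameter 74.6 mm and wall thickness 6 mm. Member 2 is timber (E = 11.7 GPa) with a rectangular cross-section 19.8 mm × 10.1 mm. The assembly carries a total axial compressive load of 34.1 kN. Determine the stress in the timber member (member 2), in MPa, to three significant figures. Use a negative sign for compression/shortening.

A_1 = 1293 mm².
A_2 = 200 mm².
Equal strain + equilibrium ⇒ each member carries load in proportion to AE: A₁E₁ = 142200000 N, A₂E₂ = 2340000 N, ΣAE = 144600000 N.
σ₂ = P·E₂/ΣAE = -34100·11700/144600000 = -2.76 MPa.

-2.76 MPa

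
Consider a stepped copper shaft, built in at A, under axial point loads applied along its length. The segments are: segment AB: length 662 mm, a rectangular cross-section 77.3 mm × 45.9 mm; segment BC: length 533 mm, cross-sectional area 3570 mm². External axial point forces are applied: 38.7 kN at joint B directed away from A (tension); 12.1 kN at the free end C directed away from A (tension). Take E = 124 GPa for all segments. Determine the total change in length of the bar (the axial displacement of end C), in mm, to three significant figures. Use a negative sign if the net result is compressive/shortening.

0.0910 mm

Internal axial forces (sectioning from the free end, tension +): N_BC = 12.1 kN, N_AB = 50.8 kN.
A_AB = 3548 mm².
δ_AB = 50800·662/(3548·124000) = 0.07644 mm
δ_BC = 12100·533/(3570·124000) = 0.01457 mm
δ = Σδ_i = 0.09101 mm.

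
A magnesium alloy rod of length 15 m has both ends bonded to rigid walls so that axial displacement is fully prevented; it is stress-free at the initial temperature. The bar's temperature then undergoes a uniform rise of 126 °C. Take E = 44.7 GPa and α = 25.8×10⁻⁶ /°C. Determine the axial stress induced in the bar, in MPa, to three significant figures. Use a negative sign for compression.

Free thermal expansion αLΔT = 25.8e-6 · 15000 · 126 = 48.76 mm.
The walls impose strain ε = −(48.76)/15000 = -3.2508e-03; σ = Eε = 44700 · -3.2508e-03 = -145.3 MPa.

-145 MPa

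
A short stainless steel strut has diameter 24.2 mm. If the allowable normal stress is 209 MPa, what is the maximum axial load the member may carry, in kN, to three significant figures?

96.1 kN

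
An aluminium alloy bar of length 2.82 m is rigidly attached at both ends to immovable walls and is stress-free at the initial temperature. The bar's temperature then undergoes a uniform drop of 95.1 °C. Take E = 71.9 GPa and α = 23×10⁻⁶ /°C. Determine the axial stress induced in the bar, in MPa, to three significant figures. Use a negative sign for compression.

157 MPa

Free thermal expansion αLΔT = 23e-6 · 2820 · -95.1 = -6.168 mm.
The walls impose strain ε = −(-6.168)/2820 = 2.1873e-03; σ = Eε = 71900 · 2.1873e-03 = 157.3 MPa.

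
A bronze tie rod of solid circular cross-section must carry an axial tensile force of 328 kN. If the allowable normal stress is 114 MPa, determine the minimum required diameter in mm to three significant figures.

Required area A ≥ P/σ_allow = 328000/114 = 2877 mm².
For a solid circular section, d ≥ √(4A/π) = 60.53 mm.

60.5 mm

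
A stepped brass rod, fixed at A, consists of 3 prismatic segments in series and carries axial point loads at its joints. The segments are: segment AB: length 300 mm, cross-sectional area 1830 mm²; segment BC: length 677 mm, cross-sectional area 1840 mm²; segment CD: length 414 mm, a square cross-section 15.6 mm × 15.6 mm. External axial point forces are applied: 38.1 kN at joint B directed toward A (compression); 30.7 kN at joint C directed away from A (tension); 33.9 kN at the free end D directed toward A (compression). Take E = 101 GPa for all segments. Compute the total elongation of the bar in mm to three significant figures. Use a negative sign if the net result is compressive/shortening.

Internal axial forces (sectioning from the free end, tension +): N_CD = -33.9 kN, N_BC = -3.2 kN, N_AB = -41.3 kN.
A_CD = 243.4 mm².
δ_AB = -41300·300/(1830·101000) = -0.06703 mm
δ_BC = -3200·677/(1840·101000) = -0.01166 mm
δ_CD = -33900·414/(243.4·101000) = -0.571 mm
δ = Σδ_i = -0.6497 mm.

-0.650 mm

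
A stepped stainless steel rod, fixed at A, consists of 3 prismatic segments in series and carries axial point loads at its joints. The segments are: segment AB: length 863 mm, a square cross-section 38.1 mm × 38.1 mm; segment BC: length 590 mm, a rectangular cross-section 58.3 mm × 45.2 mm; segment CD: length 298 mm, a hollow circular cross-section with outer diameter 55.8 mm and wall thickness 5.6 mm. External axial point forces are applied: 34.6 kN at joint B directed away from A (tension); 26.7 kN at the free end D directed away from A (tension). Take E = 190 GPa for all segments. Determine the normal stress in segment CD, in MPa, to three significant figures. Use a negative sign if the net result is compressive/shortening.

30.2 MPa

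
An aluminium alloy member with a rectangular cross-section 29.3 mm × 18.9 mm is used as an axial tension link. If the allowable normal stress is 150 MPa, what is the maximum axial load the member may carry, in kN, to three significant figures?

A = 553.8 mm².
P_max = σ_allow · A = 150 · 553.8 = 83070 N = 83.07 kN.

83.1 kN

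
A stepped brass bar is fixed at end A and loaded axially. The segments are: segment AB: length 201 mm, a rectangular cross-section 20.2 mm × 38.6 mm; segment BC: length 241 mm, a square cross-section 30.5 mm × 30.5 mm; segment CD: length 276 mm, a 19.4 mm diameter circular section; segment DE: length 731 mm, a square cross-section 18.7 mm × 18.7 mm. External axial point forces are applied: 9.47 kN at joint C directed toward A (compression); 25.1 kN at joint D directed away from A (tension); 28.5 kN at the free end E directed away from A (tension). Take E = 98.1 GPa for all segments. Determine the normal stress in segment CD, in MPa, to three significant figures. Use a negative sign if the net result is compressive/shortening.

Internal axial forces (sectioning from the free end, tension +): N_DE = 28.5 kN, N_CD = 53.6 kN, N_BC = 44.13 kN, N_AB = 44.13 kN.
A_CD = 295.6 mm².
σ_CD = N_CD/A_CD = 53600/295.6 = 181.3 MPa.

181 MPa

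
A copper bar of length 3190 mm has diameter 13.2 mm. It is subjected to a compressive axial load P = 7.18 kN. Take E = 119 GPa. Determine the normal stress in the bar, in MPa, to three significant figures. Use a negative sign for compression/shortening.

A = 136.8 mm².
σ = N/A = -7180/136.8 = -52.47 MPa.

-52.5 MPa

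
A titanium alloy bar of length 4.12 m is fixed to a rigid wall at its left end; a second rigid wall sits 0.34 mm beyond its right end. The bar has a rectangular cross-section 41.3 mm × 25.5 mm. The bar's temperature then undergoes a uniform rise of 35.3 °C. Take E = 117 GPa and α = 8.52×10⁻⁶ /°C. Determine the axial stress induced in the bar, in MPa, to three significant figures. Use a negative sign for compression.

-25.5 MPa

Free thermal expansion αLΔT = 8.52e-6 · 4120 · 35.3 = 1.239 mm.
The walls engage after the gap closes; constrained expansion = 1.239 − 0.34 = 0.8991 mm.
The walls impose strain ε = −(0.8991)/4120 = -2.1823e-04; σ = Eε = 117000 · -2.1823e-04 = -25.53 MPa.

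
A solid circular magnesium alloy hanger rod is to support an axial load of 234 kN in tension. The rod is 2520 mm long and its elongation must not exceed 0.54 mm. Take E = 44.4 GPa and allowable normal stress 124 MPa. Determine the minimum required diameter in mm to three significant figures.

Required area A ≥ P/σ_allow = 234000/124 = 1887 mm².
For a solid circular section, d ≥ √(4A/π) = 49.02 mm.
Elongation limit: A ≥ PL/(Eδ_allow) = 234000·2520/(44400·0.54) = 24590 mm² ⇒ d ≥ 177 mm.
The elongation limit governs.

177 mm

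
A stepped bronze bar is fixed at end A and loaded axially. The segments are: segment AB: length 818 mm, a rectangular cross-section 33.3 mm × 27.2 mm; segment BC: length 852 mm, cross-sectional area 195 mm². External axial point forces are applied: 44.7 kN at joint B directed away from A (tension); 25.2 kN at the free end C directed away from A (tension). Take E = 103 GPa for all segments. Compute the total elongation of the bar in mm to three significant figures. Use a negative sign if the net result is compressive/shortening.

1.68 mm

Internal axial forces (sectioning from the free end, tension +): N_BC = 25.2 kN, N_AB = 69.9 kN.
A_AB = 905.8 mm².
δ_AB = 69900·818/(905.8·103000) = 0.6129 mm
δ_BC = 25200·852/(195·103000) = 1.069 mm
δ = Σδ_i = 1.682 mm.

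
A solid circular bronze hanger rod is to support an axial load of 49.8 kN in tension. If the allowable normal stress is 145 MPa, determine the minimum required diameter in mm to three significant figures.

20.9 mm

Required area A ≥ P/σ_allow = 49800/145 = 343.4 mm².
For a solid circular section, d ≥ √(4A/π) = 20.91 mm.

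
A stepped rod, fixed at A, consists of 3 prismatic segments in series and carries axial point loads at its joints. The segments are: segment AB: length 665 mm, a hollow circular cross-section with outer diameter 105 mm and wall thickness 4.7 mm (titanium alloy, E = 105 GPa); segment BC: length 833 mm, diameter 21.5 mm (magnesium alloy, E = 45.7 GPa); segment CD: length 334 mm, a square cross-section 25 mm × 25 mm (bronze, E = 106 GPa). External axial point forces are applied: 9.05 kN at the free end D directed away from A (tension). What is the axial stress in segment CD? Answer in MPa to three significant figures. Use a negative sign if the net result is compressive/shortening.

14.5 MPa

Internal axial forces (sectioning from the free end, tension +): N_CD = 9.05 kN, N_BC = 9.05 kN, N_AB = 9.05 kN.
A_CD = 625 mm².
σ_CD = N_CD/A_CD = 9050/625 = 14.48 MPa.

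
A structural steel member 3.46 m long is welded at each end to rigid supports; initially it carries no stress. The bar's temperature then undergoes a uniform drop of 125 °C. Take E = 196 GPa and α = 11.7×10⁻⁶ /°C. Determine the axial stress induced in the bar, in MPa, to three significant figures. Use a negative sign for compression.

287 MPa

Free thermal expansion αLΔT = 11.7e-6 · 3460 · -125 = -5.06 mm.
The walls impose strain ε = −(-5.06)/3460 = 1.4625e-03; σ = Eε = 196000 · 1.4625e-03 = 286.6 MPa.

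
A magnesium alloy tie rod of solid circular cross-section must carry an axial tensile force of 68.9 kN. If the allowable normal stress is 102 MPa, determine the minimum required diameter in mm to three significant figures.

29.3 mm

Required area A ≥ P/σ_allow = 68900/102 = 675.5 mm².
For a solid circular section, d ≥ √(4A/π) = 29.33 mm.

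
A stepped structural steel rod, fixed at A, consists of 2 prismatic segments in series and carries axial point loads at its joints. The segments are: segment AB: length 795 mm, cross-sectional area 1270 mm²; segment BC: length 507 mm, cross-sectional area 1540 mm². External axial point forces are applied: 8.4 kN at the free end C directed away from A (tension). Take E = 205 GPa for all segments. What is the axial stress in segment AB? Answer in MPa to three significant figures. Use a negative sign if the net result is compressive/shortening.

6.61 MPa

Internal axial forces (sectioning from the free end, tension +): N_BC = 8.4 kN, N_AB = 8.4 kN.
σ_AB = N_AB/A_AB = 8400/1270 = 6.614 MPa.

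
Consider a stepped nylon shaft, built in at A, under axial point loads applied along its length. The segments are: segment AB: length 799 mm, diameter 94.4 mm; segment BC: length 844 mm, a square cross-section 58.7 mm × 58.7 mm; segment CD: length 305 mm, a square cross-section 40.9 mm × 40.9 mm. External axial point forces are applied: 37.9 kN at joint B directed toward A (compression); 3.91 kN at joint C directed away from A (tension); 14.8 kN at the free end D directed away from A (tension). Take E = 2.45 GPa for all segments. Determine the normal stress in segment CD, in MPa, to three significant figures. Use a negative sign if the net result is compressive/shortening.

8.85 MPa

Internal axial forces (sectioning from the free end, tension +): N_CD = 14.8 kN, N_BC = 18.71 kN, N_AB = -19.19 kN.
A_CD = 1673 mm².
σ_CD = N_CD/A_CD = 14800/1673 = 8.847 MPa.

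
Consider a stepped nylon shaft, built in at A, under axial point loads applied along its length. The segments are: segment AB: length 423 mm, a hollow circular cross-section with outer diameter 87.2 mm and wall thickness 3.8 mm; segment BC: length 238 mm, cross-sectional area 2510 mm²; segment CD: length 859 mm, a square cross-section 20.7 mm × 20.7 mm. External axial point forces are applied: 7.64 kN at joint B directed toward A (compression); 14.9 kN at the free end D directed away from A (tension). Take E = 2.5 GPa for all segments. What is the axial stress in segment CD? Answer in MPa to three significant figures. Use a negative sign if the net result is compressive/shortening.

34.8 MPa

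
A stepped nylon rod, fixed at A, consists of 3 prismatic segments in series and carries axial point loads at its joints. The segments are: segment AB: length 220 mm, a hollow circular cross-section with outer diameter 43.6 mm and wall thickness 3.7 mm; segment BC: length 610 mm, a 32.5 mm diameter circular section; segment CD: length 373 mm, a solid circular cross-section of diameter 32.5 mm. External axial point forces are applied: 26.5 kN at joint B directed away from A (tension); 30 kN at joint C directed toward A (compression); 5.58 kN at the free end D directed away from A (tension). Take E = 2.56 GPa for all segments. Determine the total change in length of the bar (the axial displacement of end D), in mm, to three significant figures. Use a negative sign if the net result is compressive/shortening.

Internal axial forces (sectioning from the free end, tension +): N_CD = 5.58 kN, N_BC = -24.42 kN, N_AB = 2.08 kN.
A_AB = 463.8 mm².
A_BC = 829.6 mm².
A_CD = 829.6 mm².
δ_AB = 2080·220/(463.8·2560) = 0.3854 mm
δ_BC = -24420·610/(829.6·2560) = -7.014 mm
δ_CD = 5580·373/(829.6·2560) = 0.98 mm
δ = Σδ_i = -5.649 mm.

-5.65 mm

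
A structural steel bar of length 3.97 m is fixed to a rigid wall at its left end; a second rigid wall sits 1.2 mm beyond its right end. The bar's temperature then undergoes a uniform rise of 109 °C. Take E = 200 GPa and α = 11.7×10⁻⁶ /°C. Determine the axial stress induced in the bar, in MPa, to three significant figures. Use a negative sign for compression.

-195 MPa

Free thermal expansion αLΔT = 11.7e-6 · 3970 · 109 = 5.063 mm.
The walls engage after the gap closes; constrained expansion = 5.063 − 1.2 = 3.863 mm.
The walls impose strain ε = −(3.863)/3970 = -9.7303e-04; σ = Eε = 200000 · -9.7303e-04 = -194.6 MPa.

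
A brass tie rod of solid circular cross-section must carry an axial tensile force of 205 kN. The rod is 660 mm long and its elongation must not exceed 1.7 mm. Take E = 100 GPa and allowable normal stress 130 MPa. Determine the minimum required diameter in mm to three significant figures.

Required area A ≥ P/σ_allow = 205000/130 = 1577 mm².
For a solid circular section, d ≥ √(4A/π) = 44.81 mm.
Elongation limit: A ≥ PL/(Eδ_allow) = 205000·660/(100000·1.7) = 795.9 mm² ⇒ d ≥ 31.83 mm.
The stress limit governs.

44.8 mm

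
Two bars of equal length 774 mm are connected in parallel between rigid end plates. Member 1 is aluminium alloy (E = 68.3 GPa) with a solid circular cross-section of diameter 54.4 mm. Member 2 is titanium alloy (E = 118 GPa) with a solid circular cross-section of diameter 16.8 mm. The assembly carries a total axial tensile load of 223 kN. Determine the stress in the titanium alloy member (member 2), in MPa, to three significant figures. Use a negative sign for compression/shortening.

142 MPa

A_1 = 2324 mm².
A_2 = 221.7 mm².
Equal strain + equilibrium ⇒ each member carries load in proportion to AE: A₁E₁ = 158700000 N, A₂E₂ = 26160000 N, ΣAE = 184900000 N.
σ₂ = P·E₂/ΣAE = 223000·118000/184900000 = 142.3 MPa.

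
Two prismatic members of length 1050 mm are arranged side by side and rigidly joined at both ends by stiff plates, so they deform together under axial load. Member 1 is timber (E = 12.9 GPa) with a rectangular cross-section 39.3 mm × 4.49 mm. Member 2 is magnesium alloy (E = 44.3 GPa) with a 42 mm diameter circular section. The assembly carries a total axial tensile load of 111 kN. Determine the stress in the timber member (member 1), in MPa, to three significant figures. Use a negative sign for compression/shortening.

22.5 MPa

A_1 = 176.5 mm².
A_2 = 1385 mm².
Equal strain + equilibrium ⇒ each member carries load in proportion to AE: A₁E₁ = 2276000 N, A₂E₂ = 61380000 N, ΣAE = 63650000 N.
σ₁ = P·E₁/ΣAE = 111000·12900/63650000 = 22.5 MPa.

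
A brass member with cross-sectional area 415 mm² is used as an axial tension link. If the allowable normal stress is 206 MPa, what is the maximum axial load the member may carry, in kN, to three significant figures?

85.5 kN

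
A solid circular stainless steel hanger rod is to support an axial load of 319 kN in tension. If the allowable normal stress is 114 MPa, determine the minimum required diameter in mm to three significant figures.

59.7 mm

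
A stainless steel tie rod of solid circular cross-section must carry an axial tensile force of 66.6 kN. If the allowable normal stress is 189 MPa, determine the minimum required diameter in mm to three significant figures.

21.2 mm

Required area A ≥ P/σ_allow = 66600/189 = 352.4 mm².
For a solid circular section, d ≥ √(4A/π) = 21.18 mm.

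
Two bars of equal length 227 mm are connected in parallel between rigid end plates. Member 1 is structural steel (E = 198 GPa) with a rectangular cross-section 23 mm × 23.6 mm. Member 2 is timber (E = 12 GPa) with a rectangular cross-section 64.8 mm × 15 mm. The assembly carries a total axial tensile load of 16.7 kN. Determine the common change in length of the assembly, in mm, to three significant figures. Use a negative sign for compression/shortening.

0.0318 mm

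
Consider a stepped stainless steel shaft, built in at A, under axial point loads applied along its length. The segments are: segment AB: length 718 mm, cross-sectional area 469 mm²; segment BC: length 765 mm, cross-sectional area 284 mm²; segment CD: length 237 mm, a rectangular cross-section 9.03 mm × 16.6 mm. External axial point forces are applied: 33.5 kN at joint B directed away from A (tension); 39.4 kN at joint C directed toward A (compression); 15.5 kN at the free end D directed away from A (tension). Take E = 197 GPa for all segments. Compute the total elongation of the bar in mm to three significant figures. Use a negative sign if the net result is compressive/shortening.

-0.128 mm

Internal axial forces (sectioning from the free end, tension +): N_CD = 15.5 kN, N_BC = -23.9 kN, N_AB = 9.6 kN.
A_CD = 149.9 mm².
δ_AB = 9600·718/(469·197000) = 0.0746 mm
δ_BC = -23900·765/(284·197000) = -0.3268 mm
δ_CD = 15500·237/(149.9·197000) = 0.1244 mm
δ = Σδ_i = -0.1278 mm.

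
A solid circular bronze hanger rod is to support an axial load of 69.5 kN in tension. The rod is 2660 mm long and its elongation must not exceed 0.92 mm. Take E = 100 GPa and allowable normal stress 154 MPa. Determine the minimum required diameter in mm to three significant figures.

50.6 mm

Required area A ≥ P/σ_allow = 69500/154 = 451.3 mm².
For a solid circular section, d ≥ √(4A/π) = 23.97 mm.
Elongation limit: A ≥ PL/(Eδ_allow) = 69500·2660/(100000·0.92) = 2009 mm² ⇒ d ≥ 50.58 mm.
The elongation limit governs.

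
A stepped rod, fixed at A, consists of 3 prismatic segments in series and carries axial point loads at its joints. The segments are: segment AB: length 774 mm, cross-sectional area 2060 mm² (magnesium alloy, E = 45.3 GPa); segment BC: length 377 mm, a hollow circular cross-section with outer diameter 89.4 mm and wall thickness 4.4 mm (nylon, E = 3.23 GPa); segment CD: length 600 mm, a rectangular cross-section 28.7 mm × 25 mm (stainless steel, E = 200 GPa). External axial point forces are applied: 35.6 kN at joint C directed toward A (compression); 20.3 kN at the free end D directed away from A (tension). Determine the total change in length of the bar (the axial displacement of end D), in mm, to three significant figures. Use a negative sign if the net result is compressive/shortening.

Internal axial forces (sectioning from the free end, tension +): N_CD = 20.3 kN, N_BC = -15.3 kN, N_AB = -15.3 kN.
A_BC = 1175 mm².
A_CD = 717.5 mm².
δ_AB = -15300·774/(2060·45300) = -0.1269 mm
δ_BC = -15300·377/(1175·3230) = -1.52 mm
δ_CD = 20300·600/(717.5·200000) = 0.08488 mm
δ = Σδ_i = -1.562 mm.

-1.56 mm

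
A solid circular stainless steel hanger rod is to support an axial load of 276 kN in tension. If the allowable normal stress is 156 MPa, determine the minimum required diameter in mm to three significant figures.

Required area A ≥ P/σ_allow = 276000/156 = 1769 mm².
For a solid circular section, d ≥ √(4A/π) = 47.46 mm.

47.5 mm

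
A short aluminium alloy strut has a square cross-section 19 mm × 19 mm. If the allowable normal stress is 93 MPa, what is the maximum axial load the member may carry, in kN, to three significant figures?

33.6 kN

A = 361 mm².
P_max = σ_allow · A = 93 · 361 = 33570 N = 33.57 kN.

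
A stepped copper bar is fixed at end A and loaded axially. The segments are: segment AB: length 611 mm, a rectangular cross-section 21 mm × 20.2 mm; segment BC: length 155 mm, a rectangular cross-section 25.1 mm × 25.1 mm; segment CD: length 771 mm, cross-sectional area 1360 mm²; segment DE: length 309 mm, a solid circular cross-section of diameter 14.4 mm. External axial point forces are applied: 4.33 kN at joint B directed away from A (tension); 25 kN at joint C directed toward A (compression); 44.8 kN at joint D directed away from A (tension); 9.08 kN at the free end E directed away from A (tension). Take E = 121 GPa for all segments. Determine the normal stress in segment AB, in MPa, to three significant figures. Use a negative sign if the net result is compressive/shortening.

78.3 MPa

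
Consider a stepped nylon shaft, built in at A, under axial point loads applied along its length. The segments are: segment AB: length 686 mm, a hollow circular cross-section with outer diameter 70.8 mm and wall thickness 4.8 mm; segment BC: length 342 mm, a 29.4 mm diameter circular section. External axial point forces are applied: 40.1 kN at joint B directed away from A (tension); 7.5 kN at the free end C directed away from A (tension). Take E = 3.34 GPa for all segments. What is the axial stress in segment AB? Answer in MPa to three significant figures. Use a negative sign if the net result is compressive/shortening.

47.8 MPa

Internal axial forces (sectioning from the free end, tension +): N_BC = 7.5 kN, N_AB = 47.6 kN.
A_AB = 995.3 mm².
σ_AB = N_AB/A_AB = 47600/995.3 = 47.83 MPa.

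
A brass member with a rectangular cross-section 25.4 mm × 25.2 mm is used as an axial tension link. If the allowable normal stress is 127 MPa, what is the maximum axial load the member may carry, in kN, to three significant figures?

81.3 kN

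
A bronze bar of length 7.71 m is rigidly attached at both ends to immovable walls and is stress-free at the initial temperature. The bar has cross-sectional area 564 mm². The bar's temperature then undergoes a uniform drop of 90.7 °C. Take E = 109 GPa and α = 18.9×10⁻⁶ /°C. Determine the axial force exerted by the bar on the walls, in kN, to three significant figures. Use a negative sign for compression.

Free thermal expansion αLΔT = 18.9e-6 · 7710 · -90.7 = -13.22 mm.
The walls impose strain ε = −(-13.22)/7710 = 1.7142e-03; σ = Eε = 109000 · 1.7142e-03 = 186.9 MPa.
Wall reaction R = σ·A = 186.9·564 = 105400 N = 105.4 kN.

105 kN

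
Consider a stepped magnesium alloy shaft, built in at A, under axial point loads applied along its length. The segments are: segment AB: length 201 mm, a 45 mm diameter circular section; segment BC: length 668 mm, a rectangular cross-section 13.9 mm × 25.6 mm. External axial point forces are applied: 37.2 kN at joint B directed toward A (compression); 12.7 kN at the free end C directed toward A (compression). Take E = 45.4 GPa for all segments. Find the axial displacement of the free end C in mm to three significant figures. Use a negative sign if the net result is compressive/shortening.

-0.664 mm

Internal axial forces (sectioning from the free end, tension +): N_BC = -12.7 kN, N_AB = -49.9 kN.
A_AB = 1590 mm².
A_BC = 355.8 mm².
δ_AB = -49900·201/(1590·45400) = -0.1389 mm
δ_BC = -12700·668/(355.8·45400) = -0.5251 mm
δ = Σδ_i = -0.664 mm.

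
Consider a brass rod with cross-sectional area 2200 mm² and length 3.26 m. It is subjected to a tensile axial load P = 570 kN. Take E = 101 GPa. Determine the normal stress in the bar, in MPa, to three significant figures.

259 MPa

σ = N/A = 570000/2200 = 259.1 MPa.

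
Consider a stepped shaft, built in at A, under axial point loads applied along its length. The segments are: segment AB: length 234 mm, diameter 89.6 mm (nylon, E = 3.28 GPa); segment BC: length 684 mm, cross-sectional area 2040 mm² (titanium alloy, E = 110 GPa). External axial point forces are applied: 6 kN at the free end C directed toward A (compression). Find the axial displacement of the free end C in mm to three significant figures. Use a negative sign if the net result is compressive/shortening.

Internal axial forces (sectioning from the free end, tension +): N_BC = -6 kN, N_AB = -6 kN.
A_AB = 6305 mm².
δ_AB = -6000·234/(6305·3280) = -0.06789 mm
δ_BC = -6000·684/(2040·110000) = -0.01829 mm
δ = Σδ_i = -0.08618 mm.

-0.0862 mm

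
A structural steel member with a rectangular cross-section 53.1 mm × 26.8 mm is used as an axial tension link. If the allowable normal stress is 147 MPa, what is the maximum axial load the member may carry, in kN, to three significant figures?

A = 1423 mm².
P_max = σ_allow · A = 147 · 1423 = 209200 N = 209.2 kN.

209 kN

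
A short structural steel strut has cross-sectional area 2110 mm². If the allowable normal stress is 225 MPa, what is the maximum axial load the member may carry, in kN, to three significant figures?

P_max = σ_allow · A = 225 · 2110 = 474800 N = 474.8 kN.

475 kN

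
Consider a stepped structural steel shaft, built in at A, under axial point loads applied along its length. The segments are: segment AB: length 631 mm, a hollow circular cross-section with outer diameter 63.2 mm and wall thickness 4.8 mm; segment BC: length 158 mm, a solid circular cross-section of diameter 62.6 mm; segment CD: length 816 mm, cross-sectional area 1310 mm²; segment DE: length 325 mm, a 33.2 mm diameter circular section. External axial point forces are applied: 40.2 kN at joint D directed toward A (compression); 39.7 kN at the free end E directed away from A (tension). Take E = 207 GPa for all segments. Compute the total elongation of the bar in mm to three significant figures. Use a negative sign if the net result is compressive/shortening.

0.0686 mm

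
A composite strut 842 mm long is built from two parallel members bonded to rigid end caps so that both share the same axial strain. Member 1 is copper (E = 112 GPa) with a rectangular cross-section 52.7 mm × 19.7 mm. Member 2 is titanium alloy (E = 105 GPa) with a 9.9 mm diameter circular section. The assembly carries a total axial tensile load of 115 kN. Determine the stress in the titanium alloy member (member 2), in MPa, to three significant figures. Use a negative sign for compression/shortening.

97.1 MPa

A_1 = 1038 mm².
A_2 = 76.98 mm².
Equal strain + equilibrium ⇒ each member carries load in proportion to AE: A₁E₁ = 116300000 N, A₂E₂ = 8083000 N, ΣAE = 124400000 N.
σ₂ = P·E₂/ΣAE = 115000·105000/124400000 = 97.1 MPa.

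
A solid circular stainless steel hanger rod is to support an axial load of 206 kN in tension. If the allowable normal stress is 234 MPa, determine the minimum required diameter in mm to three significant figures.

33.5 mm

Required area A ≥ P/σ_allow = 206000/234 = 880.3 mm².
For a solid circular section, d ≥ √(4A/π) = 33.48 mm.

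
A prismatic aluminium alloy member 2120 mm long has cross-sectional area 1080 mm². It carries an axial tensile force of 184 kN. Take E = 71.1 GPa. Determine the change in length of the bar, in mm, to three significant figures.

δ_mech = NL/(AE) = 184000·2120/(1080·71100) = 5.08 mm.

5.08 mm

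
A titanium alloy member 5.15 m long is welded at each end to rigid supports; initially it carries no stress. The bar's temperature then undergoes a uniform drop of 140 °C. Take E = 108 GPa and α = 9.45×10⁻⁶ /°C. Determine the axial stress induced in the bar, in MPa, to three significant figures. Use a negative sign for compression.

143 MPa

Free thermal expansion αLΔT = 9.45e-6 · 5150 · -140 = -6.813 mm.
The walls impose strain ε = −(-6.813)/5150 = 1.3230e-03; σ = Eε = 108000 · 1.3230e-03 = 142.9 MPa.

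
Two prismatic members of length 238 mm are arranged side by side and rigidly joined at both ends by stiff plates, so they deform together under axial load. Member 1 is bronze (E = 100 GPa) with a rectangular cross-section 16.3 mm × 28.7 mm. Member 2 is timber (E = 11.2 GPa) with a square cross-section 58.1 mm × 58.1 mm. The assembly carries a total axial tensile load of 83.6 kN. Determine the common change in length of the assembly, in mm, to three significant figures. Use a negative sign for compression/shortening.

0.235 mm

A_1 = 467.8 mm².
A_2 = 3376 mm².
Equal strain + equilibrium ⇒ each member carries load in proportion to AE: A₁E₁ = 46780000 N, A₂E₂ = 37810000 N, ΣAE = 84590000 N.
δ = PL/ΣAE = 83600·238/84590000 = 0.2352 mm.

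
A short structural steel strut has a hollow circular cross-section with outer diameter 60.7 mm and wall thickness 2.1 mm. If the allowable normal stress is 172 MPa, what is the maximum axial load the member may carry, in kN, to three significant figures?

A = 386.6 mm².
P_max = σ_allow · A = 172 · 386.6 = 66500 N = 66.5 kN.

66.5 kN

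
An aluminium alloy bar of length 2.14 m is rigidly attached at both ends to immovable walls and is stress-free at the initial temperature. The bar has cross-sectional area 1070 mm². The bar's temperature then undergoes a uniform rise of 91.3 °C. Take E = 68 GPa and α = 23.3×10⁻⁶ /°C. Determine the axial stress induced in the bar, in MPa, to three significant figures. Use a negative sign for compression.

-145 MPa

Free thermal expansion αLΔT = 23.3e-6 · 2140 · 91.3 = 4.552 mm.
The walls impose strain ε = −(4.552)/2140 = -2.1273e-03; σ = Eε = 68000 · -2.1273e-03 = -144.7 MPa.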